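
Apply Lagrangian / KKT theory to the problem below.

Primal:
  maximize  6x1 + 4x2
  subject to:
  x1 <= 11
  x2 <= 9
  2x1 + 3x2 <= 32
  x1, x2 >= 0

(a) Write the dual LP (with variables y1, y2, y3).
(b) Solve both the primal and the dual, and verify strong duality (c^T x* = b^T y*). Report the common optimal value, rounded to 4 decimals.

The standard primal-dual pair for 'max c^T x s.t. A x <= b, x >= 0' is:
  Dual:  min b^T y  s.t.  A^T y >= c,  y >= 0.

So the dual LP is:
  minimize  11y1 + 9y2 + 32y3
  subject to:
    y1 + 2y3 >= 6
    y2 + 3y3 >= 4
    y1, y2, y3 >= 0

Solving the primal: x* = (11, 3.3333).
  primal value c^T x* = 79.3333.
Solving the dual: y* = (3.3333, 0, 1.3333).
  dual value b^T y* = 79.3333.
Strong duality: c^T x* = b^T y*. Confirmed.

79.3333


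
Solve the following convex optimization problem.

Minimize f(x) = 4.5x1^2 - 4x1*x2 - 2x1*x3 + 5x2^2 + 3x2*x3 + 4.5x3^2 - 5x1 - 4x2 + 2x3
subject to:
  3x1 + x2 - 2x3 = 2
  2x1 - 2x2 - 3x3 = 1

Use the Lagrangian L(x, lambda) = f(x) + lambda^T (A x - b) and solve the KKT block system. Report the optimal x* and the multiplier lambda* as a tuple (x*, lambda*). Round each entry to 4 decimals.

Form the Lagrangian:
  L(x, lambda) = (1/2) x^T Q x + c^T x + lambda^T (A x - b)
Stationarity (grad_x L = 0): Q x + c + A^T lambda = 0.
Primal feasibility: A x = b.

This gives the KKT block system:
  [ Q   A^T ] [ x     ]   [-c ]
  [ A    0  ] [ lambda ] = [ b ]

Solving the linear system:
  x*      = (0.3915, 0.2918, -0.2669)
  lambda* = (1.3897, -1.0295)
  f(x*)   = -2.7041

x* = (0.3915, 0.2918, -0.2669), lambda* = (1.3897, -1.0295)


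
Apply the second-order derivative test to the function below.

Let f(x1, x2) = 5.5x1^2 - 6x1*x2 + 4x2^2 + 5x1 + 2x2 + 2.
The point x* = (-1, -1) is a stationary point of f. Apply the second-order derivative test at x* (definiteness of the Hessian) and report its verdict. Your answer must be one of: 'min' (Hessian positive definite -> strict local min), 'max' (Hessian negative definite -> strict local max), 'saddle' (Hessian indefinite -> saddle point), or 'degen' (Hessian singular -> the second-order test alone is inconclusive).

Compute the Hessian H = grad^2 f:
  H = [[11, -6], [-6, 8]]
Verify stationarity: grad f(x*) = H x* + g = (0, 0).
Eigenvalues of H: 3.3153, 15.6847.
Both eigenvalues > 0, so H is positive definite -> x* is a strict local min.

min


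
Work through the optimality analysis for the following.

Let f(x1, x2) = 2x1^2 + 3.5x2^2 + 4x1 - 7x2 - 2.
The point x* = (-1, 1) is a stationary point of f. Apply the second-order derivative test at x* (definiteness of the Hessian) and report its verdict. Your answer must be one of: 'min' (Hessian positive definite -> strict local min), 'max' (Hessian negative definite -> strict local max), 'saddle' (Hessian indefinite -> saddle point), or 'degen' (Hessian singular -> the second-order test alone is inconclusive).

Compute the Hessian H = grad^2 f:
  H = [[4, 0], [0, 7]]
Verify stationarity: grad f(x*) = H x* + g = (0, 0).
Eigenvalues of H: 4, 7.
Both eigenvalues > 0, so H is positive definite -> x* is a strict local min.

min


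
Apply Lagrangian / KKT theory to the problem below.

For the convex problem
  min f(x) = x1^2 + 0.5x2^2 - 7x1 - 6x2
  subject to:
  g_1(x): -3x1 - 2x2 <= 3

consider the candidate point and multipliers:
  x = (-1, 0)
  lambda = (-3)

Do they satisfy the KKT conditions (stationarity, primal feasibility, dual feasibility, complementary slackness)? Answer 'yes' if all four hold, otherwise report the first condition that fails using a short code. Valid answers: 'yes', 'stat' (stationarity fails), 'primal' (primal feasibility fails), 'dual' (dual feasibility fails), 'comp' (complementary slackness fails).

Gradient of f: grad f(x) = Q x + c = (-9, -6)
Constraint values g_i(x) = a_i^T x - b_i:
  g_1((-1, 0)) = 0
Stationarity residual: grad f(x) + sum_i lambda_i a_i = (0, 0)
  -> stationarity OK
Primal feasibility (all g_i <= 0): OK
Dual feasibility (all lambda_i >= 0): FAILS
Complementary slackness (lambda_i * g_i(x) = 0 for all i): OK

Verdict: the first failing condition is dual_feasibility -> dual.

dual


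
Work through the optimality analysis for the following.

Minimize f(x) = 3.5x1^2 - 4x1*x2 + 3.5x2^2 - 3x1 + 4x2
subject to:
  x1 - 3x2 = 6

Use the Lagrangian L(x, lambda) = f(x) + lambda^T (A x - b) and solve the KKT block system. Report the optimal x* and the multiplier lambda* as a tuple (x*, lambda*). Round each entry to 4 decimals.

Form the Lagrangian:
  L(x, lambda) = (1/2) x^T Q x + c^T x + lambda^T (A x - b)
Stationarity (grad_x L = 0): Q x + c + A^T lambda = 0.
Primal feasibility: A x = b.

This gives the KKT block system:
  [ Q   A^T ] [ x     ]   [-c ]
  [ A    0  ] [ lambda ] = [ b ]

Solving the linear system:
  x*      = (-0.3261, -2.1087)
  lambda* = (-3.1522)
  f(x*)   = 5.7283

x* = (-0.3261, -2.1087), lambda* = (-3.1522)


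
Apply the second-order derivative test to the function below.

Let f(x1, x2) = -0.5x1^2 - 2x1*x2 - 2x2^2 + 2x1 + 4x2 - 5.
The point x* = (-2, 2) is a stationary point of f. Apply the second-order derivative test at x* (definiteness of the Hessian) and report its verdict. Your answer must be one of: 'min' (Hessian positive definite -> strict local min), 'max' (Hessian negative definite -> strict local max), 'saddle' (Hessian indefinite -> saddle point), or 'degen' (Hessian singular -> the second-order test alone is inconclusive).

Compute the Hessian H = grad^2 f:
  H = [[-1, -2], [-2, -4]]
Verify stationarity: grad f(x*) = H x* + g = (0, 0).
Eigenvalues of H: -5, 0.
H has a zero eigenvalue (singular; negative semidefinite but not definite), so H is neither positive definite, negative definite, nor indefinite. The second-order test alone is inconclusive -> degen.
(Indeed, f is constant along the null direction of H through x*, so x* is not a strict local extremum.)

degen


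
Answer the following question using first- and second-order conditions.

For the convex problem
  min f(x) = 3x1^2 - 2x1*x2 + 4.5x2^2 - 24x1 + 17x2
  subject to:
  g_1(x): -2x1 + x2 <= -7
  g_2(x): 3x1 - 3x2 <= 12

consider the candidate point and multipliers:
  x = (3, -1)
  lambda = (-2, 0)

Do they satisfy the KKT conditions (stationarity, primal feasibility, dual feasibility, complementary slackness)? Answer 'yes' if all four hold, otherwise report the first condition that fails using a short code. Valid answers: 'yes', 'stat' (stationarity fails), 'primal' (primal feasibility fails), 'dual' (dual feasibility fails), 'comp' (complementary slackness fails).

Gradient of f: grad f(x) = Q x + c = (-4, 2)
Constraint values g_i(x) = a_i^T x - b_i:
  g_1((3, -1)) = 0
  g_2((3, -1)) = 0
Stationarity residual: grad f(x) + sum_i lambda_i a_i = (0, 0)
  -> stationarity OK
Primal feasibility (all g_i <= 0): OK
Dual feasibility (all lambda_i >= 0): FAILS
Complementary slackness (lambda_i * g_i(x) = 0 for all i): OK

Verdict: the first failing condition is dual_feasibility -> dual.

dual


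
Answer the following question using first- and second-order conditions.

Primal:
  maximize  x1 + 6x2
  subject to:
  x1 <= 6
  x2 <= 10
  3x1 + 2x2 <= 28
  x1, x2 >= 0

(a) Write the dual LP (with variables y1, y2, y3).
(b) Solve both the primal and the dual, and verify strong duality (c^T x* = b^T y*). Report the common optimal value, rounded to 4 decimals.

The standard primal-dual pair for 'max c^T x s.t. A x <= b, x >= 0' is:
  Dual:  min b^T y  s.t.  A^T y >= c,  y >= 0.

So the dual LP is:
  minimize  6y1 + 10y2 + 28y3
  subject to:
    y1 + 3y3 >= 1
    y2 + 2y3 >= 6
    y1, y2, y3 >= 0

Solving the primal: x* = (2.6667, 10).
  primal value c^T x* = 62.6667.
Solving the dual: y* = (0, 5.3333, 0.3333).
  dual value b^T y* = 62.6667.
Strong duality: c^T x* = b^T y*. Confirmed.

62.6667


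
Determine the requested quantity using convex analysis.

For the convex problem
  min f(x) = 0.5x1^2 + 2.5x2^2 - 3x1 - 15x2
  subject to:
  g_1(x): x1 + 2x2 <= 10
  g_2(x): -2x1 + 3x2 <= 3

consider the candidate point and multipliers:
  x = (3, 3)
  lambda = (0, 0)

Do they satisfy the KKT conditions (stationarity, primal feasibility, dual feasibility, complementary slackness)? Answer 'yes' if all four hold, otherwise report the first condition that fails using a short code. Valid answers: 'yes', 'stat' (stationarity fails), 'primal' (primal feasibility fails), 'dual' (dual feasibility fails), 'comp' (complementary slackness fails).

Gradient of f: grad f(x) = Q x + c = (0, 0)
Constraint values g_i(x) = a_i^T x - b_i:
  g_1((3, 3)) = -1
  g_2((3, 3)) = 0
Stationarity residual: grad f(x) + sum_i lambda_i a_i = (0, 0)
  -> stationarity OK
Primal feasibility (all g_i <= 0): OK
Dual feasibility (all lambda_i >= 0): OK
Complementary slackness (lambda_i * g_i(x) = 0 for all i): OK

Verdict: yes, KKT holds.

yes


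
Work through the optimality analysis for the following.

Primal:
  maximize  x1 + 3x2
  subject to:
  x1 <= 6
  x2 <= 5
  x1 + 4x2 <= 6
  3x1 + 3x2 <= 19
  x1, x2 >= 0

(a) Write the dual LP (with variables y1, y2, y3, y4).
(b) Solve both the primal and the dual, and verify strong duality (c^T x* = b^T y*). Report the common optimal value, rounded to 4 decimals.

The standard primal-dual pair for 'max c^T x s.t. A x <= b, x >= 0' is:
  Dual:  min b^T y  s.t.  A^T y >= c,  y >= 0.

So the dual LP is:
  minimize  6y1 + 5y2 + 6y3 + 19y4
  subject to:
    y1 + y3 + 3y4 >= 1
    y2 + 4y3 + 3y4 >= 3
    y1, y2, y3, y4 >= 0

Solving the primal: x* = (6, 0).
  primal value c^T x* = 6.
Solving the dual: y* = (0.25, 0, 0.75, 0).
  dual value b^T y* = 6.
Strong duality: c^T x* = b^T y*. Confirmed.

6


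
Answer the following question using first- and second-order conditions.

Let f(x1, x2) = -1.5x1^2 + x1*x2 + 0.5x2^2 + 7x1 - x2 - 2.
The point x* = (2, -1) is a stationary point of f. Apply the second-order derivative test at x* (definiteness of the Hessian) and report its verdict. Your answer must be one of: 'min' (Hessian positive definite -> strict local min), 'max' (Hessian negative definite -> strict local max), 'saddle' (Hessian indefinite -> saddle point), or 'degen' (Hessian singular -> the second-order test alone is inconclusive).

Compute the Hessian H = grad^2 f:
  H = [[-3, 1], [1, 1]]
Verify stationarity: grad f(x*) = H x* + g = (0, 0).
Eigenvalues of H: -3.2361, 1.2361.
Eigenvalues have mixed signs, so H is indefinite -> x* is a saddle point.

saddle


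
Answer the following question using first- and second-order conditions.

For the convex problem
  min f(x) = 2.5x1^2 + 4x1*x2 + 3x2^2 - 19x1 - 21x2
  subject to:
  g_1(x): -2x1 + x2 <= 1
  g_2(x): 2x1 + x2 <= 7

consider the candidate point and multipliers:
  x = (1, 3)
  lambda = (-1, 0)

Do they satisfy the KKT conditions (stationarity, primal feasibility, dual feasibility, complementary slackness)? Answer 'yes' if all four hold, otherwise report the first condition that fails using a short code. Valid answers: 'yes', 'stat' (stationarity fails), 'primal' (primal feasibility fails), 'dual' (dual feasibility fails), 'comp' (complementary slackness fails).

Gradient of f: grad f(x) = Q x + c = (-2, 1)
Constraint values g_i(x) = a_i^T x - b_i:
  g_1((1, 3)) = 0
  g_2((1, 3)) = -2
Stationarity residual: grad f(x) + sum_i lambda_i a_i = (0, 0)
  -> stationarity OK
Primal feasibility (all g_i <= 0): OK
Dual feasibility (all lambda_i >= 0): FAILS
Complementary slackness (lambda_i * g_i(x) = 0 for all i): OK

Verdict: the first failing condition is dual_feasibility -> dual.

dual


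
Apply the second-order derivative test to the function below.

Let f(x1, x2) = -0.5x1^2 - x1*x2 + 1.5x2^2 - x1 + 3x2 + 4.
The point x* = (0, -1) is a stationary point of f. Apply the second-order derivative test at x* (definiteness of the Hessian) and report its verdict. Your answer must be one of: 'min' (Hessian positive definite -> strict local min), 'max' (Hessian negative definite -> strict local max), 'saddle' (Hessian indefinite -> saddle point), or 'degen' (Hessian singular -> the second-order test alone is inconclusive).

Compute the Hessian H = grad^2 f:
  H = [[-1, -1], [-1, 3]]
Verify stationarity: grad f(x*) = H x* + g = (0, 0).
Eigenvalues of H: -1.2361, 3.2361.
Eigenvalues have mixed signs, so H is indefinite -> x* is a saddle point.

saddle


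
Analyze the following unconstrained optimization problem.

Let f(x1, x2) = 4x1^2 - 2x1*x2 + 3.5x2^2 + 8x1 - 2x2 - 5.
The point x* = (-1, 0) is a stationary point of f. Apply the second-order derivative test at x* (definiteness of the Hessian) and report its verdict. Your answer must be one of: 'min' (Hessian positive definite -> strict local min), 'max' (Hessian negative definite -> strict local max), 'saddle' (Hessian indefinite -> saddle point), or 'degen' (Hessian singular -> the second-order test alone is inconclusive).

Compute the Hessian H = grad^2 f:
  H = [[8, -2], [-2, 7]]
Verify stationarity: grad f(x*) = H x* + g = (0, 0).
Eigenvalues of H: 5.4384, 9.5616.
Both eigenvalues > 0, so H is positive definite -> x* is a strict local min.

min


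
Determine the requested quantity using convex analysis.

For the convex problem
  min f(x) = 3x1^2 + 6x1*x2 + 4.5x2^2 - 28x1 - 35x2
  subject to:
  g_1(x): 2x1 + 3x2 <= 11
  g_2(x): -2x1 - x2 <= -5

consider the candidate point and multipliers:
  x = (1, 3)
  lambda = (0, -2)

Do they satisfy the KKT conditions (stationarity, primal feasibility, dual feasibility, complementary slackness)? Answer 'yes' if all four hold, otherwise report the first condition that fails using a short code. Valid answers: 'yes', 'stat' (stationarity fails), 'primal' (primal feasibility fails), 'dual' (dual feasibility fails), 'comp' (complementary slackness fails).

Gradient of f: grad f(x) = Q x + c = (-4, -2)
Constraint values g_i(x) = a_i^T x - b_i:
  g_1((1, 3)) = 0
  g_2((1, 3)) = 0
Stationarity residual: grad f(x) + sum_i lambda_i a_i = (0, 0)
  -> stationarity OK
Primal feasibility (all g_i <= 0): OK
Dual feasibility (all lambda_i >= 0): FAILS
Complementary slackness (lambda_i * g_i(x) = 0 for all i): OK

Verdict: the first failing condition is dual_feasibility -> dual.

dual


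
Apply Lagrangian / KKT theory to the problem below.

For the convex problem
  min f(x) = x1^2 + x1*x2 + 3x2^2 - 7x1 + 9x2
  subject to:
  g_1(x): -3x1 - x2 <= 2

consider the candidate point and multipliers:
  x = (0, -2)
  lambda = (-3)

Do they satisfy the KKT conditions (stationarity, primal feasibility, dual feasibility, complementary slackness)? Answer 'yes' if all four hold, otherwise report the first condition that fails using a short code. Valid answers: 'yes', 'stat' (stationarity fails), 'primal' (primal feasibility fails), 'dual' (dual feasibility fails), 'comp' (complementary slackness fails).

Gradient of f: grad f(x) = Q x + c = (-9, -3)
Constraint values g_i(x) = a_i^T x - b_i:
  g_1((0, -2)) = 0
Stationarity residual: grad f(x) + sum_i lambda_i a_i = (0, 0)
  -> stationarity OK
Primal feasibility (all g_i <= 0): OK
Dual feasibility (all lambda_i >= 0): FAILS
Complementary slackness (lambda_i * g_i(x) = 0 for all i): OK

Verdict: the first failing condition is dual_feasibility -> dual.

dual


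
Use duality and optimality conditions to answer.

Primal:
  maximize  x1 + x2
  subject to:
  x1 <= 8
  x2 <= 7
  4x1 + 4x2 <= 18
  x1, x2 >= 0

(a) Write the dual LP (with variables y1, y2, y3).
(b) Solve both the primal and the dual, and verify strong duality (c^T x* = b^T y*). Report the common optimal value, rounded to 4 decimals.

The standard primal-dual pair for 'max c^T x s.t. A x <= b, x >= 0' is:
  Dual:  min b^T y  s.t.  A^T y >= c,  y >= 0.

So the dual LP is:
  minimize  8y1 + 7y2 + 18y3
  subject to:
    y1 + 4y3 >= 1
    y2 + 4y3 >= 1
    y1, y2, y3 >= 0

Solving the primal: x* = (4.5, 0).
  primal value c^T x* = 4.5.
Solving the dual: y* = (0, 0, 0.25).
  dual value b^T y* = 4.5.
Strong duality: c^T x* = b^T y*. Confirmed.

4.5


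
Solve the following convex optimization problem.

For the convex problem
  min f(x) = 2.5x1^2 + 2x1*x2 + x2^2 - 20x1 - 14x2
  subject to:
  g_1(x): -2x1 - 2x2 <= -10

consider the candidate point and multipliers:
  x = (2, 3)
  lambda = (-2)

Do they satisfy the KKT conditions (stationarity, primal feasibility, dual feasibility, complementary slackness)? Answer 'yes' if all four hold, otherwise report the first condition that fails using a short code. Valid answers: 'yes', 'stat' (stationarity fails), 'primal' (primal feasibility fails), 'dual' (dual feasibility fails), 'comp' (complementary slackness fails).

Gradient of f: grad f(x) = Q x + c = (-4, -4)
Constraint values g_i(x) = a_i^T x - b_i:
  g_1((2, 3)) = 0
Stationarity residual: grad f(x) + sum_i lambda_i a_i = (0, 0)
  -> stationarity OK
Primal feasibility (all g_i <= 0): OK
Dual feasibility (all lambda_i >= 0): FAILS
Complementary slackness (lambda_i * g_i(x) = 0 for all i): OK

Verdict: the first failing condition is dual_feasibility -> dual.

dual


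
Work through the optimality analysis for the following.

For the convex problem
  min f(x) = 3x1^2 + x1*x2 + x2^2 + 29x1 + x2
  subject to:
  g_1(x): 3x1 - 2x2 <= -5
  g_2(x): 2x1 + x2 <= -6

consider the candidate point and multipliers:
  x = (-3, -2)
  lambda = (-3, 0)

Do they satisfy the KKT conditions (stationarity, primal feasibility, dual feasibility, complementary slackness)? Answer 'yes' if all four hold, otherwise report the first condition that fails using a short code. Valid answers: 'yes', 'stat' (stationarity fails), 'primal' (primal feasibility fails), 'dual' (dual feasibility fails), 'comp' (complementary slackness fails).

Gradient of f: grad f(x) = Q x + c = (9, -6)
Constraint values g_i(x) = a_i^T x - b_i:
  g_1((-3, -2)) = 0
  g_2((-3, -2)) = -2
Stationarity residual: grad f(x) + sum_i lambda_i a_i = (0, 0)
  -> stationarity OK
Primal feasibility (all g_i <= 0): OK
Dual feasibility (all lambda_i >= 0): FAILS
Complementary slackness (lambda_i * g_i(x) = 0 for all i): OK

Verdict: the first failing condition is dual_feasibility -> dual.

dual


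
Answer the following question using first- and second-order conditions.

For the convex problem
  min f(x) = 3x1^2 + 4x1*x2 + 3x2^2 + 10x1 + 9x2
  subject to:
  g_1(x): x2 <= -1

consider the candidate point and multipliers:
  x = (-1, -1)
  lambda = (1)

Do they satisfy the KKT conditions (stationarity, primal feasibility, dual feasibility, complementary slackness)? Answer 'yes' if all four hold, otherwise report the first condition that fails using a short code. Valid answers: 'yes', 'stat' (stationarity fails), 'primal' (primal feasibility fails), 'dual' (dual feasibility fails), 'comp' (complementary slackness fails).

Gradient of f: grad f(x) = Q x + c = (0, -1)
Constraint values g_i(x) = a_i^T x - b_i:
  g_1((-1, -1)) = 0
Stationarity residual: grad f(x) + sum_i lambda_i a_i = (0, 0)
  -> stationarity OK
Primal feasibility (all g_i <= 0): OK
Dual feasibility (all lambda_i >= 0): OK
Complementary slackness (lambda_i * g_i(x) = 0 for all i): OK

Verdict: yes, KKT holds.

yes


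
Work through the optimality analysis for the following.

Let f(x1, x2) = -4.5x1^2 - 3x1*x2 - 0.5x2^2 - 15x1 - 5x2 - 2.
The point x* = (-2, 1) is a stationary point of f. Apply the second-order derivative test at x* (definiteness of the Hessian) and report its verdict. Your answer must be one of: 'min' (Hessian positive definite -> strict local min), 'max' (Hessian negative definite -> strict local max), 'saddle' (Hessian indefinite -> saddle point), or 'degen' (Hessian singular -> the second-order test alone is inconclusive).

Compute the Hessian H = grad^2 f:
  H = [[-9, -3], [-3, -1]]
Verify stationarity: grad f(x*) = H x* + g = (0, 0).
Eigenvalues of H: -10, 0.
H has a zero eigenvalue (singular; negative semidefinite but not definite), so H is neither positive definite, negative definite, nor indefinite. The second-order test alone is inconclusive -> degen.
(Indeed, f is constant along the null direction of H through x*, so x* is not a strict local extremum.)

degen


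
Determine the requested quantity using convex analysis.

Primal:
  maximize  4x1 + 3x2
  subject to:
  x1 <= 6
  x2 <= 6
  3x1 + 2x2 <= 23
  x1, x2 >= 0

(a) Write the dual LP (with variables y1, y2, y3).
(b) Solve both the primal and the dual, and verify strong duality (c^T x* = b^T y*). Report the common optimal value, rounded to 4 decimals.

The standard primal-dual pair for 'max c^T x s.t. A x <= b, x >= 0' is:
  Dual:  min b^T y  s.t.  A^T y >= c,  y >= 0.

So the dual LP is:
  minimize  6y1 + 6y2 + 23y3
  subject to:
    y1 + 3y3 >= 4
    y2 + 2y3 >= 3
    y1, y2, y3 >= 0

Solving the primal: x* = (3.6667, 6).
  primal value c^T x* = 32.6667.
Solving the dual: y* = (0, 0.3333, 1.3333).
  dual value b^T y* = 32.6667.
Strong duality: c^T x* = b^T y*. Confirmed.

32.6667


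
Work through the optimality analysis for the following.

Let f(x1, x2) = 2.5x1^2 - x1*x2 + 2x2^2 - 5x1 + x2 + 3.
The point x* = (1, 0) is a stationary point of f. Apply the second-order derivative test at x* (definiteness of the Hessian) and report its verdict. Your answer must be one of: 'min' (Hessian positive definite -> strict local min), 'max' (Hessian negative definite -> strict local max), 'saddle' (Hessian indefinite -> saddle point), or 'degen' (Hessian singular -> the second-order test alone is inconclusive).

Compute the Hessian H = grad^2 f:
  H = [[5, -1], [-1, 4]]
Verify stationarity: grad f(x*) = H x* + g = (0, 0).
Eigenvalues of H: 3.382, 5.618.
Both eigenvalues > 0, so H is positive definite -> x* is a strict local min.

min


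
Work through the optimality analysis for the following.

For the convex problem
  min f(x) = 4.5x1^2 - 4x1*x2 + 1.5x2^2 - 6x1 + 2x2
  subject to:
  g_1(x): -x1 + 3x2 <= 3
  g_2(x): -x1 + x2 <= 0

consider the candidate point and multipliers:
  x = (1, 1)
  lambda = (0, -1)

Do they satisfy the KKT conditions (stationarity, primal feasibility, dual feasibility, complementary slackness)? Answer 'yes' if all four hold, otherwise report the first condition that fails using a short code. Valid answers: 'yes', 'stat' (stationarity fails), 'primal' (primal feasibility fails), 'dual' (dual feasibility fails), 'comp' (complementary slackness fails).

Gradient of f: grad f(x) = Q x + c = (-1, 1)
Constraint values g_i(x) = a_i^T x - b_i:
  g_1((1, 1)) = -1
  g_2((1, 1)) = 0
Stationarity residual: grad f(x) + sum_i lambda_i a_i = (0, 0)
  -> stationarity OK
Primal feasibility (all g_i <= 0): OK
Dual feasibility (all lambda_i >= 0): FAILS
Complementary slackness (lambda_i * g_i(x) = 0 for all i): OK

Verdict: the first failing condition is dual_feasibility -> dual.

dual


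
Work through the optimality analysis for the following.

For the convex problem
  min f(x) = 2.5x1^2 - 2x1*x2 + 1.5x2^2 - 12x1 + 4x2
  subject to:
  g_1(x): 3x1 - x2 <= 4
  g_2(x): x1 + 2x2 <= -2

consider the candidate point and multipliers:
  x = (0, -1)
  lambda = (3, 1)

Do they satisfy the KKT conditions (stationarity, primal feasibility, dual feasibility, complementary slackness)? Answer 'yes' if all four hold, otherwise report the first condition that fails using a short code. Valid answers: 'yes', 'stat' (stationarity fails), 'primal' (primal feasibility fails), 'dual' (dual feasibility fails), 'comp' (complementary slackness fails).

Gradient of f: grad f(x) = Q x + c = (-10, 1)
Constraint values g_i(x) = a_i^T x - b_i:
  g_1((0, -1)) = -3
  g_2((0, -1)) = 0
Stationarity residual: grad f(x) + sum_i lambda_i a_i = (0, 0)
  -> stationarity OK
Primal feasibility (all g_i <= 0): OK
Dual feasibility (all lambda_i >= 0): OK
Complementary slackness (lambda_i * g_i(x) = 0 for all i): FAILS

Verdict: the first failing condition is complementary_slackness -> comp.

comp


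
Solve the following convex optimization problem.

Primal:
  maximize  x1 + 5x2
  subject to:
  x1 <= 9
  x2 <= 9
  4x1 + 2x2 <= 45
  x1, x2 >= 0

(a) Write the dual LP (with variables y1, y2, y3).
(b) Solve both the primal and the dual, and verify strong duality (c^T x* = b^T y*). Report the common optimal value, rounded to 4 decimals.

The standard primal-dual pair for 'max c^T x s.t. A x <= b, x >= 0' is:
  Dual:  min b^T y  s.t.  A^T y >= c,  y >= 0.

So the dual LP is:
  minimize  9y1 + 9y2 + 45y3
  subject to:
    y1 + 4y3 >= 1
    y2 + 2y3 >= 5
    y1, y2, y3 >= 0

Solving the primal: x* = (6.75, 9).
  primal value c^T x* = 51.75.
Solving the dual: y* = (0, 4.5, 0.25).
  dual value b^T y* = 51.75.
Strong duality: c^T x* = b^T y*. Confirmed.

51.75


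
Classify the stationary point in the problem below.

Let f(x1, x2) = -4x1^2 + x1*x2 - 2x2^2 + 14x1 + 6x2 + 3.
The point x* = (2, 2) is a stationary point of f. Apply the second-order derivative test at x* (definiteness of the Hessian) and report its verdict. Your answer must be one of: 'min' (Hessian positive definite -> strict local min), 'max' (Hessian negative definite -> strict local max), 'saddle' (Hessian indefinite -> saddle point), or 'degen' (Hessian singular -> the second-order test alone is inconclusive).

Compute the Hessian H = grad^2 f:
  H = [[-8, 1], [1, -4]]
Verify stationarity: grad f(x*) = H x* + g = (0, 0).
Eigenvalues of H: -8.2361, -3.7639.
Both eigenvalues < 0, so H is negative definite -> x* is a strict local max.

max


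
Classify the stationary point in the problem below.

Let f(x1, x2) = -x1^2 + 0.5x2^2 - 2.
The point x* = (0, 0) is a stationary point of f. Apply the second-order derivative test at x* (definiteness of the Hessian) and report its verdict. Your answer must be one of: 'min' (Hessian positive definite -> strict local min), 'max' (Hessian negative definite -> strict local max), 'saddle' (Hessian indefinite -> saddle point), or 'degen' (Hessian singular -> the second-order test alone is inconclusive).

Compute the Hessian H = grad^2 f:
  H = [[-2, 0], [0, 1]]
Verify stationarity: grad f(x*) = H x* + g = (0, 0).
Eigenvalues of H: -2, 1.
Eigenvalues have mixed signs, so H is indefinite -> x* is a saddle point.

saddle


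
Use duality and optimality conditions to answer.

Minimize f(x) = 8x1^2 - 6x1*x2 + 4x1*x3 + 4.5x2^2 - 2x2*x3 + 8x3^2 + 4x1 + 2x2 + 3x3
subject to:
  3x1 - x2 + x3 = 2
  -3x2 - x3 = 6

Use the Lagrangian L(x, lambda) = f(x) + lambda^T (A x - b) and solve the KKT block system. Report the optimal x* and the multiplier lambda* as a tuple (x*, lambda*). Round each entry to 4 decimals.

Form the Lagrangian:
  L(x, lambda) = (1/2) x^T Q x + c^T x + lambda^T (A x - b)
Stationarity (grad_x L = 0): Q x + c + A^T lambda = 0.
Primal feasibility: A x = b.

This gives the KKT block system:
  [ Q   A^T ] [ x     ]   [-c ]
  [ A    0  ] [ lambda ] = [ b ]

Solving the linear system:
  x*      = (0.1436, -1.8923, -0.3231)
  lambda* = (-5.453, -3.2643)
  f(x*)   = 13.1562

x* = (0.1436, -1.8923, -0.3231), lambda* = (-5.453, -3.2643)


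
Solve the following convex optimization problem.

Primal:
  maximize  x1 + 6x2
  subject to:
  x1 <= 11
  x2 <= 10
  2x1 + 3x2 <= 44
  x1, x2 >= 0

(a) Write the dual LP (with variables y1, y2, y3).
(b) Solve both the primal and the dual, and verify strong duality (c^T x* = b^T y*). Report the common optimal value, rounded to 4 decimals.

The standard primal-dual pair for 'max c^T x s.t. A x <= b, x >= 0' is:
  Dual:  min b^T y  s.t.  A^T y >= c,  y >= 0.

So the dual LP is:
  minimize  11y1 + 10y2 + 44y3
  subject to:
    y1 + 2y3 >= 1
    y2 + 3y3 >= 6
    y1, y2, y3 >= 0

Solving the primal: x* = (7, 10).
  primal value c^T x* = 67.
Solving the dual: y* = (0, 4.5, 0.5).
  dual value b^T y* = 67.
Strong duality: c^T x* = b^T y*. Confirmed.

67


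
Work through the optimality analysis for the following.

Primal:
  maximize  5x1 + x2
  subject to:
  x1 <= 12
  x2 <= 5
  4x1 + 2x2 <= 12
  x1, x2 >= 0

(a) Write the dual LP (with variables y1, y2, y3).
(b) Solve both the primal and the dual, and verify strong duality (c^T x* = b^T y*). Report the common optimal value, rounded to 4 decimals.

The standard primal-dual pair for 'max c^T x s.t. A x <= b, x >= 0' is:
  Dual:  min b^T y  s.t.  A^T y >= c,  y >= 0.

So the dual LP is:
  minimize  12y1 + 5y2 + 12y3
  subject to:
    y1 + 4y3 >= 5
    y2 + 2y3 >= 1
    y1, y2, y3 >= 0

Solving the primal: x* = (3, 0).
  primal value c^T x* = 15.
Solving the dual: y* = (0, 0, 1.25).
  dual value b^T y* = 15.
Strong duality: c^T x* = b^T y*. Confirmed.

15


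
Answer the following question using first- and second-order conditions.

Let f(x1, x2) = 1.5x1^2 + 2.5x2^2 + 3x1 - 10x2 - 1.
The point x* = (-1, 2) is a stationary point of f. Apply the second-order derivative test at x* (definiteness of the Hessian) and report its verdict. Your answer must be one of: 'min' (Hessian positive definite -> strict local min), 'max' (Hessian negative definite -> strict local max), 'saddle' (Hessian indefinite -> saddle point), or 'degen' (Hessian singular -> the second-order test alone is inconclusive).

Compute the Hessian H = grad^2 f:
  H = [[3, 0], [0, 5]]
Verify stationarity: grad f(x*) = H x* + g = (0, 0).
Eigenvalues of H: 3, 5.
Both eigenvalues > 0, so H is positive definite -> x* is a strict local min.

min


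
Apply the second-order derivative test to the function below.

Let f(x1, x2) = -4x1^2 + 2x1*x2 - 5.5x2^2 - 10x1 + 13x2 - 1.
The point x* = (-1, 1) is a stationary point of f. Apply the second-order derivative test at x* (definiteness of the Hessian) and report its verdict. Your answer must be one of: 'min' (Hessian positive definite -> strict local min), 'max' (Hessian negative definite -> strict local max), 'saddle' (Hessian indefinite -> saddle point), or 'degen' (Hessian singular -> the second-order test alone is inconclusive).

Compute the Hessian H = grad^2 f:
  H = [[-8, 2], [2, -11]]
Verify stationarity: grad f(x*) = H x* + g = (0, 0).
Eigenvalues of H: -12, -7.
Both eigenvalues < 0, so H is negative definite -> x* is a strict local max.

max


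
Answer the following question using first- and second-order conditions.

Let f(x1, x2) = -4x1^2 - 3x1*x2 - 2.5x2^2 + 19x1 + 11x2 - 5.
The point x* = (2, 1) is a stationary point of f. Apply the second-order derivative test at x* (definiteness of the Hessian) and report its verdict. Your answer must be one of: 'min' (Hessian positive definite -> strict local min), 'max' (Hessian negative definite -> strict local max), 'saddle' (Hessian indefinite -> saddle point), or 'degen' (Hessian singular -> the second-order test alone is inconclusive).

Compute the Hessian H = grad^2 f:
  H = [[-8, -3], [-3, -5]]
Verify stationarity: grad f(x*) = H x* + g = (0, 0).
Eigenvalues of H: -9.8541, -3.1459.
Both eigenvalues < 0, so H is negative definite -> x* is a strict local max.

max


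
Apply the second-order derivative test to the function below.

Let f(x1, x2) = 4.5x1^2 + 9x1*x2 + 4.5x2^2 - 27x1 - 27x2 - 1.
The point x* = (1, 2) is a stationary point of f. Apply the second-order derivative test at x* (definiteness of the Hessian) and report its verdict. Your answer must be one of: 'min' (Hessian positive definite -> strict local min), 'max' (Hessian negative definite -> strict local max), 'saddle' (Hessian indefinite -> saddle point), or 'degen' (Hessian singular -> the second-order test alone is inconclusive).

Compute the Hessian H = grad^2 f:
  H = [[9, 9], [9, 9]]
Verify stationarity: grad f(x*) = H x* + g = (0, 0).
Eigenvalues of H: 0, 18.
H has a zero eigenvalue (singular; positive semidefinite but not definite), so H is neither positive definite, negative definite, nor indefinite. The second-order test alone is inconclusive -> degen.
(Indeed, f is constant along the null direction of H through x*, so x* is not a strict local extremum.)

degen


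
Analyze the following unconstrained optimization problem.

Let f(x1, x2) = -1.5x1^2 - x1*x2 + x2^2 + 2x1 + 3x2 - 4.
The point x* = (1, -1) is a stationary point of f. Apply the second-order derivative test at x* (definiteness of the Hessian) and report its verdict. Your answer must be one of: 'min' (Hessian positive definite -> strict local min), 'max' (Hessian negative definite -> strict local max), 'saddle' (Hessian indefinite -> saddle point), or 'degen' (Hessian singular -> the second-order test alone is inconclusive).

Compute the Hessian H = grad^2 f:
  H = [[-3, -1], [-1, 2]]
Verify stationarity: grad f(x*) = H x* + g = (0, 0).
Eigenvalues of H: -3.1926, 2.1926.
Eigenvalues have mixed signs, so H is indefinite -> x* is a saddle point.

saddle


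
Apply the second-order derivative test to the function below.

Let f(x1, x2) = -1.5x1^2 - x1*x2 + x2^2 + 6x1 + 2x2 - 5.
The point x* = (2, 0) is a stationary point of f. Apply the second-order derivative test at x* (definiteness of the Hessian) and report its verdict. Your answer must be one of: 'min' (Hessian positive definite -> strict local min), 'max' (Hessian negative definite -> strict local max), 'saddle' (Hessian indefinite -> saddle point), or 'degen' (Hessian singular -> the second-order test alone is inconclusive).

Compute the Hessian H = grad^2 f:
  H = [[-3, -1], [-1, 2]]
Verify stationarity: grad f(x*) = H x* + g = (0, 0).
Eigenvalues of H: -3.1926, 2.1926.
Eigenvalues have mixed signs, so H is indefinite -> x* is a saddle point.

saddle


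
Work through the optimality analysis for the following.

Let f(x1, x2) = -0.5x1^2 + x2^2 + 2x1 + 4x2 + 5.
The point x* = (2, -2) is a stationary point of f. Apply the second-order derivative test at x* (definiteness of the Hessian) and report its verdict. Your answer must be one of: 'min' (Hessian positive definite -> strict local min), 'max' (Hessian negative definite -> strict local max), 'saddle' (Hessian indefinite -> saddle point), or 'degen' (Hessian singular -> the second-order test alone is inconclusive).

Compute the Hessian H = grad^2 f:
  H = [[-1, 0], [0, 2]]
Verify stationarity: grad f(x*) = H x* + g = (0, 0).
Eigenvalues of H: -1, 2.
Eigenvalues have mixed signs, so H is indefinite -> x* is a saddle point.

saddle


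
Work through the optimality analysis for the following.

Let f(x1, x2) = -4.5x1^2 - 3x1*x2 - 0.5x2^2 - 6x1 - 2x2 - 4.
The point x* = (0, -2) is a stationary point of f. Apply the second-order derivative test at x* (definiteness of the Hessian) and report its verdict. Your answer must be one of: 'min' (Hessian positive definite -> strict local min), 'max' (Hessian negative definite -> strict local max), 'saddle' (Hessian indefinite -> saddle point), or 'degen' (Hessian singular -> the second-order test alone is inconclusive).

Compute the Hessian H = grad^2 f:
  H = [[-9, -3], [-3, -1]]
Verify stationarity: grad f(x*) = H x* + g = (0, 0).
Eigenvalues of H: -10, 0.
H has a zero eigenvalue (singular; negative semidefinite but not definite), so H is neither positive definite, negative definite, nor indefinite. The second-order test alone is inconclusive -> degen.
(Indeed, f is constant along the null direction of H through x*, so x* is not a strict local extremum.)

degen


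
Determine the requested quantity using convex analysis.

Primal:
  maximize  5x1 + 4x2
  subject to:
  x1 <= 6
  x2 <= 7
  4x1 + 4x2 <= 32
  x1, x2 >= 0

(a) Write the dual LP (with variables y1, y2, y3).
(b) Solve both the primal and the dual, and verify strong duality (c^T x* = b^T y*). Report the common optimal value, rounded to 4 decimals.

The standard primal-dual pair for 'max c^T x s.t. A x <= b, x >= 0' is:
  Dual:  min b^T y  s.t.  A^T y >= c,  y >= 0.

So the dual LP is:
  minimize  6y1 + 7y2 + 32y3
  subject to:
    y1 + 4y3 >= 5
    y2 + 4y3 >= 4
    y1, y2, y3 >= 0

Solving the primal: x* = (6, 2).
  primal value c^T x* = 38.
Solving the dual: y* = (1, 0, 1).
  dual value b^T y* = 38.
Strong duality: c^T x* = b^T y*. Confirmed.

38


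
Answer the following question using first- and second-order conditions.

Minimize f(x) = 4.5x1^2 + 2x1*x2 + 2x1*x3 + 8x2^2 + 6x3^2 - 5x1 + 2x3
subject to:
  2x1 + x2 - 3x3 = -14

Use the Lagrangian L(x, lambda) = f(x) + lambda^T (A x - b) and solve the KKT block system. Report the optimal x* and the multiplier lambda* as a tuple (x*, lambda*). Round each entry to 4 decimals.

Form the Lagrangian:
  L(x, lambda) = (1/2) x^T Q x + c^T x + lambda^T (A x - b)
Stationarity (grad_x L = 0): Q x + c + A^T lambda = 0.
Primal feasibility: A x = b.

This gives the KKT block system:
  [ Q   A^T ] [ x     ]   [-c ]
  [ A    0  ] [ lambda ] = [ b ]

Solving the linear system:
  x*      = (-2.4124, -0.3731, 2.9341)
  lambda* = (10.7947)
  f(x*)   = 84.5275

x* = (-2.4124, -0.3731, 2.9341), lambda* = (10.7947)


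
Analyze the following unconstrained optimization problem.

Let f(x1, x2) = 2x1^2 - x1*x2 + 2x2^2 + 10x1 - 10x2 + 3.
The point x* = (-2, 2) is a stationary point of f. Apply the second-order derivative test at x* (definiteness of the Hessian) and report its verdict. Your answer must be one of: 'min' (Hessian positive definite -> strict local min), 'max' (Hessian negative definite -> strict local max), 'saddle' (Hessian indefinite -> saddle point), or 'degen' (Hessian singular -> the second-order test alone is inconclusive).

Compute the Hessian H = grad^2 f:
  H = [[4, -1], [-1, 4]]
Verify stationarity: grad f(x*) = H x* + g = (0, 0).
Eigenvalues of H: 3, 5.
Both eigenvalues > 0, so H is positive definite -> x* is a strict local min.

min


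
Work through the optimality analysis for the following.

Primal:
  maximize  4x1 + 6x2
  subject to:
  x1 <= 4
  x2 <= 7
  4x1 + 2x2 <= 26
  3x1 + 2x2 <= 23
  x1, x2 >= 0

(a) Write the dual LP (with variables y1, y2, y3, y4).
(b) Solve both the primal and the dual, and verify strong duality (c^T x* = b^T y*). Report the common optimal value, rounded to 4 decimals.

The standard primal-dual pair for 'max c^T x s.t. A x <= b, x >= 0' is:
  Dual:  min b^T y  s.t.  A^T y >= c,  y >= 0.

So the dual LP is:
  minimize  4y1 + 7y2 + 26y3 + 23y4
  subject to:
    y1 + 4y3 + 3y4 >= 4
    y2 + 2y3 + 2y4 >= 6
    y1, y2, y3, y4 >= 0

Solving the primal: x* = (3, 7).
  primal value c^T x* = 54.
Solving the dual: y* = (0, 3.3333, 0, 1.3333).
  dual value b^T y* = 54.
Strong duality: c^T x* = b^T y*. Confirmed.

54


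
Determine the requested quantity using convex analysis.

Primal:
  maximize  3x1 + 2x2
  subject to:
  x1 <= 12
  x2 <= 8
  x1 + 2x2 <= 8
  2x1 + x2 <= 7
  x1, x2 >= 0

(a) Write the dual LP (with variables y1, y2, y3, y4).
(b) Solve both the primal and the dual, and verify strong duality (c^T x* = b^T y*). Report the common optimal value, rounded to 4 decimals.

The standard primal-dual pair for 'max c^T x s.t. A x <= b, x >= 0' is:
  Dual:  min b^T y  s.t.  A^T y >= c,  y >= 0.

So the dual LP is:
  minimize  12y1 + 8y2 + 8y3 + 7y4
  subject to:
    y1 + y3 + 2y4 >= 3
    y2 + 2y3 + y4 >= 2
    y1, y2, y3, y4 >= 0

Solving the primal: x* = (2, 3).
  primal value c^T x* = 12.
Solving the dual: y* = (0, 0, 0.3333, 1.3333).
  dual value b^T y* = 12.
Strong duality: c^T x* = b^T y*. Confirmed.

12


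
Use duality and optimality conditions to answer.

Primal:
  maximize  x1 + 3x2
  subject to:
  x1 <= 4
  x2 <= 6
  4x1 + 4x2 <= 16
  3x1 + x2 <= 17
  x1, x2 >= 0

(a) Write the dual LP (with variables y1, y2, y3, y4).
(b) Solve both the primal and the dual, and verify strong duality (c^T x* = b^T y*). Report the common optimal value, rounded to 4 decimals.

The standard primal-dual pair for 'max c^T x s.t. A x <= b, x >= 0' is:
  Dual:  min b^T y  s.t.  A^T y >= c,  y >= 0.

So the dual LP is:
  minimize  4y1 + 6y2 + 16y3 + 17y4
  subject to:
    y1 + 4y3 + 3y4 >= 1
    y2 + 4y3 + y4 >= 3
    y1, y2, y3, y4 >= 0

Solving the primal: x* = (0, 4).
  primal value c^T x* = 12.
Solving the dual: y* = (0, 0, 0.75, 0).
  dual value b^T y* = 12.
Strong duality: c^T x* = b^T y*. Confirmed.

12


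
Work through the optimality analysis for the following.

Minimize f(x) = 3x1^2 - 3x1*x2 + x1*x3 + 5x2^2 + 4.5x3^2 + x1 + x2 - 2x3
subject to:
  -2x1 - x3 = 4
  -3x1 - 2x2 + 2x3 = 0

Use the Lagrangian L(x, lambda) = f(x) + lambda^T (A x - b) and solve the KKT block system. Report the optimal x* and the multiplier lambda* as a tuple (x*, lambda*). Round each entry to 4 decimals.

Form the Lagrangian:
  L(x, lambda) = (1/2) x^T Q x + c^T x + lambda^T (A x - b)
Stationarity (grad_x L = 0): Q x + c + A^T lambda = 0.
Primal feasibility: A x = b.

This gives the KKT block system:
  [ Q   A^T ] [ x     ]   [-c ]
  [ A    0  ] [ lambda ] = [ b ]

Solving the linear system:
  x*      = (-1.2204, 0.2713, -1.5592)
  lambda* = (-9.8788, 3.6873)
  f(x*)   = 20.8423

x* = (-1.2204, 0.2713, -1.5592), lambda* = (-9.8788, 3.6873)
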